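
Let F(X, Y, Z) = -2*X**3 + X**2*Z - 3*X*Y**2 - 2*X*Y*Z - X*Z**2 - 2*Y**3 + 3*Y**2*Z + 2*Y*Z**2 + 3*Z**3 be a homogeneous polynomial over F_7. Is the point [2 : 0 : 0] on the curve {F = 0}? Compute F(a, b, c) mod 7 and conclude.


F(2,0,0) ≡ 5 (mod 7); P is NOT on the curve.

Evaluate F(2, 0, 0) term-by-term (mod 7).
  -2*X**3 ↦ -2·8·1·1 = -16
  X**2*Z ↦ 1·4·1·0 = 0
  -3*X*Y**2 ↦ -3·2·0·1 = 0
  -2*X*Y*Z ↦ -2·2·0·0 = 0
  -X*Z**2 ↦ -1·2·1·0 = 0
  -2*Y**3 ↦ -2·1·0·1 = 0
  3*Y**2*Z ↦ 3·1·0·0 = 0
  2*Y*Z**2 ↦ 2·1·0·0 = 0
  3*Z**3 ↦ 3·1·1·0 = 0
Sum: F(2, 0, 0) = (-16) + (0) + (0) + (0) + (0) + (0) + (0) + (0) + (0) = -16.
Reducing mod 7: -16 ≡ 5 (mod 7).
Since F(a, b, c) ≡ 5 ≠ 0 (mod 7), P does NOT lie on the curve.


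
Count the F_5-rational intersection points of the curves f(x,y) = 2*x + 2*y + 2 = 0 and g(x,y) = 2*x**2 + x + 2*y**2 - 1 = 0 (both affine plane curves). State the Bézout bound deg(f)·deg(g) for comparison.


Common zeros: {(1, 3), (4, 0)}; count = 2; Bézout bound = 2.

deg(f) = 1, deg(g) = 2, so Bézout bound = 2.
Scan x ∈ F_5. For each x, list the y ∈ F_5 with f(x, y) ≡ 0 and those with g(x, y) ≡ 0 (mod 5); the common zeros in that column are the intersection.
  x = 0: f ≡ 0 at y ∈ {4}; g ≡ 0 at y ∈ ∅; common: ∅.
  x = 1: f ≡ 0 at y ∈ {3}; g ≡ 0 at y ∈ {2, 3}; common: {3}.
  x = 2: f ≡ 0 at y ∈ {2}; g ≡ 0 at y ∈ ∅; common: ∅.
  x = 3: f ≡ 0 at y ∈ {1}; g ≡ 0 at y ∈ {0}; common: ∅.
  x = 4: f ≡ 0 at y ∈ {0}; g ≡ 0 at y ∈ {0}; common: {0}.
Collecting: common zeros = {(1, 3), (4, 0)}, so the count is 2.
Comparison with the Bézout bound: 2 ≤ 2 = deg(f)·deg(g), as expected for curves with no common component (the bound is attained).


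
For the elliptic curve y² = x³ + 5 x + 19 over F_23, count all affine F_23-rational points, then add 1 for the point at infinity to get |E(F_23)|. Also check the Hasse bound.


Affine points = {(1, 5), (1, 18), (5, 10), (5, 13), (6, 9), (6, 14), (7, 11), (7, 12), (11, 5), (11, 18), (12, 6), (12, 17), (13, 2), (13, 21), (14, 2), (14, 21), (16, 3), (16, 20), (17, 7), (17, 16), (19, 2), (19, 21), (20, 0), (21, 1), (21, 22), (22, 6), (22, 17)}; affine count = 27; |E(F_23)| = 28.

Discriminant check: Δ ∝ 4a³ + 27b² = 4·5³ + 27·19² = 4·125 + 27·361 ≡ 12 (mod 23). Nonzero ⇒ E is nonsingular.
For each x ∈ F_23, compute rhs = x³ + 5·x + 19 mod 23, then count y ∈ F_23 with y² ≡ rhs.
  x = 0: rhs = 19, matching y values: none (0 points).
  x = 1: rhs = 2, matching y values: 5, 18 (2 points).
  x = 2: rhs = 14, matching y values: none (0 points).
  x = 3: rhs = 15, matching y values: none (0 points).
  x = 4: rhs = 11, matching y values: none (0 points).
  x = 5: rhs = 8, matching y values: 10, 13 (2 points).
  x = 6: rhs = 12, matching y values: 9, 14 (2 points).
  x = 7: rhs = 6, matching y values: 11, 12 (2 points).
  x = 8: rhs = 19, matching y values: none (0 points).
  x = 9: rhs = 11, matching y values: none (0 points).
  x = 10: rhs = 11, matching y values: none (0 points).
  x = 11: rhs = 2, matching y values: 5, 18 (2 points).
  x = 12: rhs = 13, matching y values: 6, 17 (2 points).
  x = 13: rhs = 4, matching y values: 2, 21 (2 points).
  x = 14: rhs = 4, matching y values: 2, 21 (2 points).
  x = 15: rhs = 19, matching y values: none (0 points).
  x = 16: rhs = 9, matching y values: 3, 20 (2 points).
  x = 17: rhs = 3, matching y values: 7, 16 (2 points).
  x = 18: rhs = 7, matching y values: none (0 points).
  x = 19: rhs = 4, matching y values: 2, 21 (2 points).
  x = 20: rhs = 0, matching y values: 0 (1 points).
  x = 21: rhs = 1, matching y values: 1, 22 (2 points).
  x = 22: rhs = 13, matching y values: 6, 17 (2 points).
Total affine count: 27.
Full point count |E(F_23)| = 27 + 1 = 28.
Hasse bound: |28 − (23+1)| = |4| = 4 ≤ 2√23 ≈ 9.5917 ✓.


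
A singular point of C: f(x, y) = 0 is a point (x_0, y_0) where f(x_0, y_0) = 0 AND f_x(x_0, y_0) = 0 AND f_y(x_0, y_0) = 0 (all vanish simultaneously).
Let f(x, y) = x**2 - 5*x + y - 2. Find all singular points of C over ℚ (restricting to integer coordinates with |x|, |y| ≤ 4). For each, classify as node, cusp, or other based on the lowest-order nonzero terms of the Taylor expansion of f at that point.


No singular points in the scanned grid; C is smooth there.

Compute partial derivatives:
  f_x = 2*x - 5.
  f_y = 1.
f_y = 1 is a nonzero constant, so f_y never vanishes: no point (x, y) can satisfy f = f_x = f_y = 0. In particular no (x, y) ∈ {−4, ..., 4}² is singular; the curve is smooth.


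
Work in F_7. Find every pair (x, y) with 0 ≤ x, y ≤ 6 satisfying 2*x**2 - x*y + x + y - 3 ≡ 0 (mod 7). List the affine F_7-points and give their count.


Affine F_7-points: {(0, 3), (1, 0), (1, 1), (1, 2), (1, 3), (1, 4), (1, 5), (1, 6), (2, 0), (3, 2), (4, 4), (5, 6), (6, 1)}; count = 13.

For each of the 49 pairs (x, y) ∈ F_7², evaluate f(x, y) mod 7. Record the zeros.
  x = 0: [0↦4, 1↦5, 2↦6, 3↦0, 4↦1, 5↦2, 6↦3]  zeros at y ∈ {3}
  x = 1: [0↦0, 1↦0, 2↦0, 3↦0, 4↦0, 5↦0, 6↦0]  zeros at y ∈ {0, 1, 2, 3, 4, 5, 6}
  x = 2: [0↦0, 1↦6, 2↦5, 3↦4, 4↦3, 5↦2, 6↦1]  zeros at y ∈ {0}
  x = 3: [0↦4, 1↦2, 2↦0, 3↦5, 4↦3, 5↦1, 6↦6]  zeros at y ∈ {2}
  x = 4: [0↦5, 1↦2, 2↦6, 3↦3, 4↦0, 5↦4, 6↦1]  zeros at y ∈ {4}
  x = 5: [0↦3, 1↦6, 2↦2, 3↦5, 4↦1, 5↦4, 6↦0]  zeros at y ∈ {6}
  x = 6: [0↦5, 1↦0, 2↦2, 3↦4, 4↦6, 5↦1, 6↦3]  zeros at y ∈ {1}
Collecting zeros: affine points = {(0, 3), (1, 0), (1, 1), (1, 2), (1, 3), (1, 4), (1, 5), (1, 6), (2, 0), (3, 2), (4, 4), (5, 6), (6, 1)}.
Total count |C(F_7)_aff| = 13.


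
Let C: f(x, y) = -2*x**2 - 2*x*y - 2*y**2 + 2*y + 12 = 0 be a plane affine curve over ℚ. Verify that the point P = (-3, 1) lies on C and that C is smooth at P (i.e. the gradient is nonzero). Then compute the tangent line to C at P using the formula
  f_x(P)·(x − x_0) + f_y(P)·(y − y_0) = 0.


Tangent line at P: 10*x + 4*y + 26 = 0.

Step 1: f(-3, 1) = 0, so P lies on C.
Step 2: partial derivatives
  f_x(x, y) = -4*x - 2*y, f_y(x, y) = -2*x - 4*y + 2.
  f_x(P) = 10, f_y(P) = 4 (gradient nonzero, so P is smooth).
Step 3: tangent line at P: 10·(x − -3) + 4·(y − 1) = 0.
Expanding: 10*x + 4*y + 26 = 0.


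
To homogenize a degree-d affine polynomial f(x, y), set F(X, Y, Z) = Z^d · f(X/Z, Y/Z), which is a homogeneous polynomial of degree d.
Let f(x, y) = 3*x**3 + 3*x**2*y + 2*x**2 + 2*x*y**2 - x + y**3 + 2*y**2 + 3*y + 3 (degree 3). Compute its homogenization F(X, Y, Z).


F(X, Y, Z) = 3*X**3 + 3*X**2*Y + 2*X**2*Z + 2*X*Y**2 - X*Z**2 + Y**3 + 2*Y**2*Z + 3*Y*Z**2 + 3*Z**3

deg(f) = 3.
Substitute x = X/Z, y = Y/Z into f, then multiply by Z^3.
  monomial 3·x^3·y^0 ↦ 3·X^3·Y^0·Z^0.
  monomial 3·x^2·y^1 ↦ 3·X^2·Y^1·Z^0.
  monomial 2·x^2·y^0 ↦ 2·X^2·Y^0·Z^1.
  monomial 2·x^1·y^2 ↦ 2·X^1·Y^2·Z^0.
  monomial -1·x^1·y^0 ↦ -1·X^1·Y^0·Z^2.
  monomial 1·x^0·y^3 ↦ 1·X^0·Y^3·Z^0.
  monomial 2·x^0·y^2 ↦ 2·X^0·Y^2·Z^1.
  monomial 3·x^0·y^1 ↦ 3·X^0·Y^1·Z^2.
  monomial 3·x^0·y^0 ↦ 3·X^0·Y^0·Z^3.
Collecting: F(X, Y, Z) = 3*X**3 + 3*X**2*Y + 2*X**2*Z + 2*X*Y**2 - X*Z**2 + Y**3 + 2*Y**2*Z + 3*Y*Z**2 + 3*Z**3.


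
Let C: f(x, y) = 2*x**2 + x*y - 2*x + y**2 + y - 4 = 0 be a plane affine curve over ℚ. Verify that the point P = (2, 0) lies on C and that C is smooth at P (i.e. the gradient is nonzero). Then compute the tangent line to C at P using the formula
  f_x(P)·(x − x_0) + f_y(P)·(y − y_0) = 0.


Tangent line at P: 6*x + 3*y - 12 = 0.

Step 1: f(2, 0) = 0, so P lies on C.
Step 2: partial derivatives
  f_x(x, y) = 4*x + y - 2, f_y(x, y) = x + 2*y + 1.
  f_x(P) = 6, f_y(P) = 3 (gradient nonzero, so P is smooth).
Step 3: tangent line at P: 6·(x − 2) + 3·(y − 0) = 0.
Expanding: 6*x + 3*y - 12 = 0.


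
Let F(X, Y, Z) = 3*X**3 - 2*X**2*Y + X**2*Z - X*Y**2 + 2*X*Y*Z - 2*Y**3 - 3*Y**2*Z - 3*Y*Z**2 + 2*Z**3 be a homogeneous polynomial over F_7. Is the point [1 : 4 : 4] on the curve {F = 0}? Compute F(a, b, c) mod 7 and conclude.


F(1,4,4) ≡ 2 (mod 7); P is NOT on the curve.

Evaluate F(1, 4, 4) term-by-term (mod 7).
  3*X**3 ↦ 3·1·1·1 = 3
  -2*X**2*Y ↦ -2·1·4·1 = -8
  X**2*Z ↦ 1·1·1·4 = 4
  -X*Y**2 ↦ -1·1·16·1 = -16
  2*X*Y*Z ↦ 2·1·4·4 = 32
  -2*Y**3 ↦ -2·1·64·1 = -128
  -3*Y**2*Z ↦ -3·1·16·4 = -192
  -3*Y*Z**2 ↦ -3·1·4·16 = -192
  2*Z**3 ↦ 2·1·1·64 = 128
Sum: F(1, 4, 4) = (3) + (-8) + (4) + (-16) + (32) + (-128) + (-192) + (-192) + (128) = -369.
Reducing mod 7: -369 ≡ 2 (mod 7).
Since F(a, b, c) ≡ 2 ≠ 0 (mod 7), P does NOT lie on the curve.


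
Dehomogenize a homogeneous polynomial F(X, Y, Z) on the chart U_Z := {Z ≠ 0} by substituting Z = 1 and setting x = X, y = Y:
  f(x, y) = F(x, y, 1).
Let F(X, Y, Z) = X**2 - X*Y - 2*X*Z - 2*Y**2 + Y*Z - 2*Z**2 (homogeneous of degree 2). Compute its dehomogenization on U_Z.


f(x, y) = x**2 - x*y - 2*x - 2*y**2 + y - 2

On U_Z we set Z = 1. Each monomial c·X^i·Y^j·Z^k in F becomes c·x^i·y^j·1^k = c·x^i·y^j.
Substituting Z = 1: F(X, Y, 1) = x**2 - x*y - 2*x - 2*y**2 + y - 2.
Note: deg(f) ≤ deg(F) = 2; strict inequality happens when F is divisible by Z (lost terms).


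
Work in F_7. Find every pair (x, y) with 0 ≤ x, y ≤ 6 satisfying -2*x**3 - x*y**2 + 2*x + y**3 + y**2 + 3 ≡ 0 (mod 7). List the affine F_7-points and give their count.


Affine F_7-points: {(2, 5), (4, 1), (5, 2)}; count = 3.

For each of the 49 pairs (x, y) ∈ F_7², evaluate f(x, y) mod 7. Record the zeros.
  x = 0: [0↦3, 1↦5, 2↦1, 3↦4, 4↦6, 5↦6, 6↦3]  zeros at y ∈ ∅
  x = 1: [0↦3, 1↦4, 2↦4, 3↦2, 4↦4, 5↦2, 6↦2]  zeros at y ∈ ∅
  x = 2: [0↦5, 1↦5, 2↦2, 3↦2, 4↦4, 5↦0, 6↦3]  zeros at y ∈ {5}
  x = 3: [0↦4, 1↦3, 2↦4, 3↦6, 4↦1, 5↦2, 6↦1]  zeros at y ∈ ∅
  x = 4: [0↦2, 1↦0, 2↦5, 3↦2, 4↦4, 5↦3, 6↦5]  zeros at y ∈ {1}
  x = 5: [0↦1, 1↦5, 2↦0, 3↦6, 4↦1, 5↦5, 6↦3]  zeros at y ∈ {2}
  x = 6: [0↦3, 1↦6, 2↦5, 3↦6, 4↦1, 5↦3, 6↦4]  zeros at y ∈ ∅
Collecting zeros: affine points = {(2, 5), (4, 1), (5, 2)}.
Total count |C(F_7)_aff| = 3.


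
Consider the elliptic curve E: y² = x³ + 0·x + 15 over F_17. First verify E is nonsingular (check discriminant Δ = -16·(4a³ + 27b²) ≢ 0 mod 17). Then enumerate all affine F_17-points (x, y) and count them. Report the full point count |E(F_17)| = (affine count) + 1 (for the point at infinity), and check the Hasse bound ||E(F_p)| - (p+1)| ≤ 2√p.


Affine points = {(0, 7), (0, 10), (1, 4), (1, 13), (3, 5), (3, 12), (5, 2), (5, 15), (7, 1), (7, 16), (8, 0), (9, 8), (9, 9), (12, 3), (12, 14), (13, 6), (13, 11)}; affine count = 17; |E(F_17)| = 18.

Discriminant check: Δ ∝ 4a³ + 27b² = 4·0³ + 27·15² = 4·0 + 27·225 ≡ 6 (mod 17). Nonzero ⇒ E is nonsingular.
For each x ∈ F_17, compute rhs = x³ + 0·x + 15 mod 17, then count y ∈ F_17 with y² ≡ rhs.
  x = 0: rhs = 15, matching y values: 7, 10 (2 points).
  x = 1: rhs = 16, matching y values: 4, 13 (2 points).
  x = 2: rhs = 6, matching y values: none (0 points).
  x = 3: rhs = 8, matching y values: 5, 12 (2 points).
  x = 4: rhs = 11, matching y values: none (0 points).
  x = 5: rhs = 4, matching y values: 2, 15 (2 points).
  x = 6: rhs = 10, matching y values: none (0 points).
  x = 7: rhs = 1, matching y values: 1, 16 (2 points).
  x = 8: rhs = 0, matching y values: 0 (1 points).
  x = 9: rhs = 13, matching y values: 8, 9 (2 points).
  x = 10: rhs = 12, matching y values: none (0 points).
  x = 11: rhs = 3, matching y values: none (0 points).
  x = 12: rhs = 9, matching y values: 3, 14 (2 points).
  x = 13: rhs = 2, matching y values: 6, 11 (2 points).
  x = 14: rhs = 5, matching y values: none (0 points).
  x = 15: rhs = 7, matching y values: none (0 points).
  x = 16: rhs = 14, matching y values: none (0 points).
Total affine count: 17.
Full point count |E(F_17)| = 17 + 1 = 18.
Hasse bound: |18 − (17+1)| = |0| = 0 ≤ 2√17 ≈ 8.2462 ✓.


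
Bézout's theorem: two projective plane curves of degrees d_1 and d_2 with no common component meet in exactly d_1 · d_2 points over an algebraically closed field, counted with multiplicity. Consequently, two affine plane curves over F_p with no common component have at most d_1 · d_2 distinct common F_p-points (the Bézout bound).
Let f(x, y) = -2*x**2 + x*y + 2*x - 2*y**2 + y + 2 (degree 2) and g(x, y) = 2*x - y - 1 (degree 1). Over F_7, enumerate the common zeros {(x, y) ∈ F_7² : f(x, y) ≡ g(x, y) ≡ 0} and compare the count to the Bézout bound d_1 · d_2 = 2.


Common zeros: ∅; count = 0; Bézout bound = 2.

deg(f) = 2, deg(g) = 1, so Bézout bound = 2.
Scan x ∈ F_7. For each x, list the y ∈ F_7 with f(x, y) ≡ 0 and those with g(x, y) ≡ 0 (mod 7); the common zeros in that column are the intersection.
  x = 0: f ≡ 0 at y ∈ ∅; g ≡ 0 at y ∈ {6}; common: ∅.
  x = 1: f ≡ 0 at y ∈ ∅; g ≡ 0 at y ∈ {1}; common: ∅.
  x = 2: f ≡ 0 at y ∈ {6}; g ≡ 0 at y ∈ {3}; common: ∅.
  x = 3: f ≡ 0 at y ∈ ∅; g ≡ 0 at y ∈ {5}; common: ∅.
  x = 4: f ≡ 0 at y ∈ ∅; g ≡ 0 at y ∈ {0}; common: ∅.
  x = 5: f ≡ 0 at y ∈ ∅; g ≡ 0 at y ∈ {2}; common: ∅.
  x = 6: f ≡ 0 at y ∈ ∅; g ≡ 0 at y ∈ {4}; common: ∅.
Collecting: common zeros = ∅, so the count is 0.
Comparison with the Bézout bound: 0 ≤ 2 = deg(f)·deg(g), as expected for curves with no common component (the affine F_7-count falls short of the bound because intersections may lie at infinity, over extension fields, or carry multiplicity).


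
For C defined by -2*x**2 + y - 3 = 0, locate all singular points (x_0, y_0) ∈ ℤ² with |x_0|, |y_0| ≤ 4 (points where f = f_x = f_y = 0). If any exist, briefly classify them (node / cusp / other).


No singular points in the scanned grid; C is smooth there.

Compute partial derivatives:
  f_x = -4*x.
  f_y = 1.
f_y = 1 is a nonzero constant, so f_y never vanishes: no point (x, y) can satisfy f = f_x = f_y = 0. In particular no (x, y) ∈ {−4, ..., 4}² is singular; the curve is smooth.


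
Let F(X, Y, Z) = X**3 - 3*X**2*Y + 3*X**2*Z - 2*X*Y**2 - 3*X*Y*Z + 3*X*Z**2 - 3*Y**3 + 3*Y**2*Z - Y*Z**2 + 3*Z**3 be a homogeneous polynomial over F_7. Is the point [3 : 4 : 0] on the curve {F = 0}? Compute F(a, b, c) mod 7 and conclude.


F(3,4,0) ≡ 2 (mod 7); P is NOT on the curve.

Evaluate F(3, 4, 0) term-by-term (mod 7).
  X**3 ↦ 1·27·1·1 = 27
  -3*X**2*Y ↦ -3·9·4·1 = -108
  3*X**2*Z ↦ 3·9·1·0 = 0
  -2*X*Y**2 ↦ -2·3·16·1 = -96
  -3*X*Y*Z ↦ -3·3·4·0 = 0
  3*X*Z**2 ↦ 3·3·1·0 = 0
  -3*Y**3 ↦ -3·1·64·1 = -192
  3*Y**2*Z ↦ 3·1·16·0 = 0
  -Y*Z**2 ↦ -1·1·4·0 = 0
  3*Z**3 ↦ 3·1·1·0 = 0
Sum: F(3, 4, 0) = (27) + (-108) + (0) + (-96) + (0) + (0) + (-192) + (0) + (0) + (0) = -369.
Reducing mod 7: -369 ≡ 2 (mod 7).
Since F(a, b, c) ≡ 2 ≠ 0 (mod 7), P does NOT lie on the curve.


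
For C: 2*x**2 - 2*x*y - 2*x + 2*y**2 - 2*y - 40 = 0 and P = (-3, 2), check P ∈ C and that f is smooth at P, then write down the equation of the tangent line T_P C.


Tangent line at P: -18*x + 12*y - 78 = 0.

Step 1: f(-3, 2) = 0, so P lies on C.
Step 2: partial derivatives
  f_x(x, y) = 4*x - 2*y - 2, f_y(x, y) = -2*x + 4*y - 2.
  f_x(P) = -18, f_y(P) = 12 (gradient nonzero, so P is smooth).
Step 3: tangent line at P: -18·(x − -3) + 12·(y − 2) = 0.
Expanding: -18*x + 12*y - 78 = 0.


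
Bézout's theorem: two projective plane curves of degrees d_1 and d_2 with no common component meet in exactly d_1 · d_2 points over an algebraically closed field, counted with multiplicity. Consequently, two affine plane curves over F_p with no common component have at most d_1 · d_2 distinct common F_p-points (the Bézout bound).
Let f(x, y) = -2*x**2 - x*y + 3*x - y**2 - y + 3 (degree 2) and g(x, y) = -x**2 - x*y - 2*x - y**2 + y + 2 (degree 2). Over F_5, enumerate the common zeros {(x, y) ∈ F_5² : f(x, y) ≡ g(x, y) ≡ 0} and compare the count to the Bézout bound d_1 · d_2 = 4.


Common zeros: ∅; count = 0; Bézout bound = 4.

deg(f) = 2, deg(g) = 2, so Bézout bound = 4.
Scan x ∈ F_5. For each x, list the y ∈ F_5 with f(x, y) ≡ 0 and those with g(x, y) ≡ 0 (mod 5); the common zeros in that column are the intersection.
  x = 0: f ≡ 0 at y ∈ ∅; g ≡ 0 at y ∈ {2, 4}; common: ∅.
  x = 1: f ≡ 0 at y ∈ {4}; g ≡ 0 at y ∈ {2, 3}; common: ∅.
  x = 2: f ≡ 0 at y ∈ ∅; g ≡ 0 at y ∈ ∅; common: ∅.
  x = 3: f ≡ 0 at y ∈ ∅; g ≡ 0 at y ∈ ∅; common: ∅.
  x = 4: f ≡ 0 at y ∈ ∅; g ≡ 0 at y ∈ {3, 4}; common: ∅.
Collecting: common zeros = ∅, so the count is 0.
Comparison with the Bézout bound: 0 ≤ 4 = deg(f)·deg(g), as expected for curves with no common component (the affine F_5-count falls short of the bound because intersections may lie at infinity, over extension fields, or carry multiplicity).


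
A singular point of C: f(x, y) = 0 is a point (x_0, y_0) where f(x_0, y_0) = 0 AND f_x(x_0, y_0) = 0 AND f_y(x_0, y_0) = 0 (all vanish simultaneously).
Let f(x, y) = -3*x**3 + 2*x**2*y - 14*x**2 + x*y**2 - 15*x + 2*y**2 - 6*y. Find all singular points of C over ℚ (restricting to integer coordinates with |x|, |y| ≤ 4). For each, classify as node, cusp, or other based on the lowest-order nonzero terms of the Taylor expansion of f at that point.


Singular points: {(-1, 2)}; classification: node.

Compute partial derivatives:
  f_x = -9*x**2 + 4*x*y - 28*x + y**2 - 15.
  f_y = 2*x**2 + 2*x*y + 4*y - 6.
Scan x_0 ∈ {−4, ..., 4}. For each x_0, f_y(x_0, y) is a polynomial in y; find its integer roots y ∈ {−4, ..., 4}, then test f_x and f at those candidates.
  x = -4: f_y(-4, y) = 26 - 4*y; no integer root y with |y| ≤ 4.
  x = -3: f_y(-3, y) = 12 - 2*y; no integer root y with |y| ≤ 4.
  x = -2: f_y(-2, y) = 2; no integer root y with |y| ≤ 4.
  x = -1: f_y(-1, y) = 2*y - 4; vanishes at y ∈ {2}. (-1, 2): f_x = 0, f = 0 — SINGULAR.
  x = 0: f_y(0, y) = 4*y - 6; no integer root y with |y| ≤ 4.
  x = 1: f_y(1, y) = 6*y - 4; no integer root y with |y| ≤ 4.
  x = 2: f_y(2, y) = 8*y + 2; no integer root y with |y| ≤ 4.
  x = 3: f_y(3, y) = 10*y + 12; no integer root y with |y| ≤ 4.
  x = 4: f_y(4, y) = 12*y + 26; no integer root y with |y| ≤ 4.
Only singular point on the grid: (-1, 2).
Classify: substitute x = -1 + u, y = 2 + v and expand: f = -3*u**3 + 2*u**2*v - u**2 + u*v**2 + v**2.
No constant or linear terms (consistent with a singular point). Quadratic part: -u**2 + v**2. Cubic part: -3*u**3 + 2*u**2*v + u*v**2.
The quadratic part v**2 - u**2 = (v − u)(v + u) splits into two distinct linear factors, so there are two distinct tangent lines y − 2 = ±(x − -1) — this is a node (ordinary double point).
Classification: node.


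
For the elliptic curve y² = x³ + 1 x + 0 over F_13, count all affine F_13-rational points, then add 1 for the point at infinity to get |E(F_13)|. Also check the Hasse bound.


Affine points = {(0, 0), (2, 6), (2, 7), (3, 2), (3, 11), (4, 4), (4, 9), (5, 0), (6, 1), (6, 12), (7, 5), (7, 8), (8, 0), (9, 6), (9, 7), (10, 3), (10, 10), (11, 4), (11, 9)}; affine count = 19; |E(F_13)| = 20.

Discriminant check: Δ ∝ 4a³ + 27b² = 4·1³ + 27·0² = 4·1 + 27·0 ≡ 4 (mod 13). Nonzero ⇒ E is nonsingular.
For each x ∈ F_13, compute rhs = x³ + 1·x + 0 mod 13, then count y ∈ F_13 with y² ≡ rhs.
  x = 0: rhs = 0, matching y values: 0 (1 points).
  x = 1: rhs = 2, matching y values: none (0 points).
  x = 2: rhs = 10, matching y values: 6, 7 (2 points).
  x = 3: rhs = 4, matching y values: 2, 11 (2 points).
  x = 4: rhs = 3, matching y values: 4, 9 (2 points).
  x = 5: rhs = 0, matching y values: 0 (1 points).
  x = 6: rhs = 1, matching y values: 1, 12 (2 points).
  x = 7: rhs = 12, matching y values: 5, 8 (2 points).
  x = 8: rhs = 0, matching y values: 0 (1 points).
  x = 9: rhs = 10, matching y values: 6, 7 (2 points).
  x = 10: rhs = 9, matching y values: 3, 10 (2 points).
  x = 11: rhs = 3, matching y values: 4, 9 (2 points).
  x = 12: rhs = 11, matching y values: none (0 points).
Total affine count: 19.
Full point count |E(F_13)| = 19 + 1 = 20.
Hasse bound: |20 − (13+1)| = |6| = 6 ≤ 2√13 ≈ 7.2111 ✓.


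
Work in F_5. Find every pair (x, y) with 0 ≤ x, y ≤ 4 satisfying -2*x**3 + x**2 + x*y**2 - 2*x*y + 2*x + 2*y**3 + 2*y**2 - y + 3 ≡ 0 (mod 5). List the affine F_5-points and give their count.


Affine F_5-points: {(0, 2), (2, 0), (2, 3), (4, 3)}; count = 4.

For each of the 25 pairs (x, y) ∈ F_5², evaluate f(x, y) mod 5. Record the zeros.
  x = 0: [0↦3, 1↦1, 2↦0, 3↦2, 4↦4]  zeros at y ∈ {2}
  x = 1: [0↦4, 1↦1, 2↦1, 3↦1, 4↦3]  zeros at y ∈ ∅
  x = 2: [0↦0, 1↦1, 2↦2, 3↦0, 4↦2]  zeros at y ∈ {0, 3}
  x = 3: [0↦4, 1↦4, 2↦1, 3↦2, 4↦4]  zeros at y ∈ ∅
  x = 4: [0↦4, 1↦3, 2↦1, 3↦0, 4↦2]  zeros at y ∈ {3}
Collecting zeros: affine points = {(0, 2), (2, 0), (2, 3), (4, 3)}.
Total count |C(F_5)_aff| = 4.


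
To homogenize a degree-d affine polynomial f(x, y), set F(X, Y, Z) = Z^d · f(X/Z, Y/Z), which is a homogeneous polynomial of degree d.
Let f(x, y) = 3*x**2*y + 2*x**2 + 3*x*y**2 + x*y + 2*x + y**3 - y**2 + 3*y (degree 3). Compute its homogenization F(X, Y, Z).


F(X, Y, Z) = 3*X**2*Y + 2*X**2*Z + 3*X*Y**2 + X*Y*Z + 2*X*Z**2 + Y**3 - Y**2*Z + 3*Y*Z**2

deg(f) = 3.
Substitute x = X/Z, y = Y/Z into f, then multiply by Z^3.
  monomial 3·x^2·y^1 ↦ 3·X^2·Y^1·Z^0.
  monomial 2·x^2·y^0 ↦ 2·X^2·Y^0·Z^1.
  monomial 3·x^1·y^2 ↦ 3·X^1·Y^2·Z^0.
  monomial 1·x^1·y^1 ↦ 1·X^1·Y^1·Z^1.
  monomial 2·x^1·y^0 ↦ 2·X^1·Y^0·Z^2.
  monomial 1·x^0·y^3 ↦ 1·X^0·Y^3·Z^0.
  monomial -1·x^0·y^2 ↦ -1·X^0·Y^2·Z^1.
  monomial 3·x^0·y^1 ↦ 3·X^0·Y^1·Z^2.
Collecting: F(X, Y, Z) = 3*X**2*Y + 2*X**2*Z + 3*X*Y**2 + X*Y*Z + 2*X*Z**2 + Y**3 - Y**2*Z + 3*Y*Z**2.


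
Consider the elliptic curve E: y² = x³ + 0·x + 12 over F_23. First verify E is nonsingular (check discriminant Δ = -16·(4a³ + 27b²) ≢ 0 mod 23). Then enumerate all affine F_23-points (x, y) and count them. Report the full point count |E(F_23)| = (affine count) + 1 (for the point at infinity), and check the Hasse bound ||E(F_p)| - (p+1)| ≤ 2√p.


Affine points = {(0, 9), (0, 14), (1, 6), (1, 17), (3, 4), (3, 19), (8, 8), (8, 15), (10, 0), (11, 3), (11, 20), (13, 1), (13, 22), (15, 11), (15, 12), (17, 7), (17, 16), (18, 5), (18, 18), (20, 10), (20, 13), (21, 2), (21, 21)}; affine count = 23; |E(F_23)| = 24.

Discriminant check: Δ ∝ 4a³ + 27b² = 4·0³ + 27·12² = 4·0 + 27·144 ≡ 1 (mod 23). Nonzero ⇒ E is nonsingular.
For each x ∈ F_23, compute rhs = x³ + 0·x + 12 mod 23, then count y ∈ F_23 with y² ≡ rhs.
  x = 0: rhs = 12, matching y values: 9, 14 (2 points).
  x = 1: rhs = 13, matching y values: 6, 17 (2 points).
  x = 2: rhs = 20, matching y values: none (0 points).
  x = 3: rhs = 16, matching y values: 4, 19 (2 points).
  x = 4: rhs = 7, matching y values: none (0 points).
  x = 5: rhs = 22, matching y values: none (0 points).
  x = 6: rhs = 21, matching y values: none (0 points).
  x = 7: rhs = 10, matching y values: none (0 points).
  x = 8: rhs = 18, matching y values: 8, 15 (2 points).
  x = 9: rhs = 5, matching y values: none (0 points).
  x = 10: rhs = 0, matching y values: 0 (1 points).
  x = 11: rhs = 9, matching y values: 3, 20 (2 points).
  x = 12: rhs = 15, matching y values: none (0 points).
  x = 13: rhs = 1, matching y values: 1, 22 (2 points).
  x = 14: rhs = 19, matching y values: none (0 points).
  x = 15: rhs = 6, matching y values: 11, 12 (2 points).
  x = 16: rhs = 14, matching y values: none (0 points).
  x = 17: rhs = 3, matching y values: 7, 16 (2 points).
  x = 18: rhs = 2, matching y values: 5, 18 (2 points).
  x = 19: rhs = 17, matching y values: none (0 points).
  x = 20: rhs = 8, matching y values: 10, 13 (2 points).
  x = 21: rhs = 4, matching y values: 2, 21 (2 points).
  x = 22: rhs = 11, matching y values: none (0 points).
Total affine count: 23.
Full point count |E(F_23)| = 23 + 1 = 24.
Hasse bound: |24 − (23+1)| = |0| = 0 ≤ 2√23 ≈ 9.5917 ✓.


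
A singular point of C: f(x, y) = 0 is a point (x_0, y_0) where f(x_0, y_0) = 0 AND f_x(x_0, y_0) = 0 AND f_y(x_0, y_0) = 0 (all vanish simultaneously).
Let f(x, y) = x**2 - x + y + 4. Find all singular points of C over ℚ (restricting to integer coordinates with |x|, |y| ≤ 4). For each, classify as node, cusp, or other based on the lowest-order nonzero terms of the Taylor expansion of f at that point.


No singular points in the scanned grid; C is smooth there.

Compute partial derivatives:
  f_x = 2*x - 1.
  f_y = 1.
f_y = 1 is a nonzero constant, so f_y never vanishes: no point (x, y) can satisfy f = f_x = f_y = 0. In particular no (x, y) ∈ {−4, ..., 4}² is singular; the curve is smooth.


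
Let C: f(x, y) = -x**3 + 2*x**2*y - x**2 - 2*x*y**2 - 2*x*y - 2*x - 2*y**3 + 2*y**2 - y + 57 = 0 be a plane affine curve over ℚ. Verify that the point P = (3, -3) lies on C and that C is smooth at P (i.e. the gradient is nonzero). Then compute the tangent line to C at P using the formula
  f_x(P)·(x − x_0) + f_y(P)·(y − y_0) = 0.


Tangent line at P: -83*x - 19*y + 192 = 0.

Step 1: f(3, -3) = 0, so P lies on C.
Step 2: partial derivatives
  f_x(x, y) = -3*x**2 + 4*x*y - 2*x - 2*y**2 - 2*y - 2, f_y(x, y) = 2*x**2 - 4*x*y - 2*x - 6*y**2 + 4*y - 1.
  f_x(P) = -83, f_y(P) = -19 (gradient nonzero, so P is smooth).
Step 3: tangent line at P: -83·(x − 3) + -19·(y − -3) = 0.
Expanding: -83*x - 19*y + 192 = 0.


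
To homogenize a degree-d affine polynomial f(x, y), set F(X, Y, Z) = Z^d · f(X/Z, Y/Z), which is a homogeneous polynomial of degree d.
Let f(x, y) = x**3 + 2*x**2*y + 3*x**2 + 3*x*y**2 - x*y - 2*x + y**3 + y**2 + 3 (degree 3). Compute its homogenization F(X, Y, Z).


F(X, Y, Z) = X**3 + 2*X**2*Y + 3*X**2*Z + 3*X*Y**2 - X*Y*Z - 2*X*Z**2 + Y**3 + Y**2*Z + 3*Z**3

deg(f) = 3.
Substitute x = X/Z, y = Y/Z into f, then multiply by Z^3.
  monomial 1·x^3·y^0 ↦ 1·X^3·Y^0·Z^0.
  monomial 2·x^2·y^1 ↦ 2·X^2·Y^1·Z^0.
  monomial 3·x^2·y^0 ↦ 3·X^2·Y^0·Z^1.
  monomial 3·x^1·y^2 ↦ 3·X^1·Y^2·Z^0.
  monomial -1·x^1·y^1 ↦ -1·X^1·Y^1·Z^1.
  monomial -2·x^1·y^0 ↦ -2·X^1·Y^0·Z^2.
  monomial 1·x^0·y^3 ↦ 1·X^0·Y^3·Z^0.
  monomial 1·x^0·y^2 ↦ 1·X^0·Y^2·Z^1.
  monomial 3·x^0·y^0 ↦ 3·X^0·Y^0·Z^3.
Collecting: F(X, Y, Z) = X**3 + 2*X**2*Y + 3*X**2*Z + 3*X*Y**2 - X*Y*Z - 2*X*Z**2 + Y**3 + Y**2*Z + 3*Z**3.


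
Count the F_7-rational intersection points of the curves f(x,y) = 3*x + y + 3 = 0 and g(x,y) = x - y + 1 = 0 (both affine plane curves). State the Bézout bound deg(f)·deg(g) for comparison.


Common zeros: {(6, 0)}; count = 1; Bézout bound = 1.

deg(f) = 1, deg(g) = 1, so Bézout bound = 1.
Scan x ∈ F_7. For each x, list the y ∈ F_7 with f(x, y) ≡ 0 and those with g(x, y) ≡ 0 (mod 7); the common zeros in that column are the intersection.
  x = 0: f ≡ 0 at y ∈ {4}; g ≡ 0 at y ∈ {1}; common: ∅.
  x = 1: f ≡ 0 at y ∈ {1}; g ≡ 0 at y ∈ {2}; common: ∅.
  x = 2: f ≡ 0 at y ∈ {5}; g ≡ 0 at y ∈ {3}; common: ∅.
  x = 3: f ≡ 0 at y ∈ {2}; g ≡ 0 at y ∈ {4}; common: ∅.
  x = 4: f ≡ 0 at y ∈ {6}; g ≡ 0 at y ∈ {5}; common: ∅.
  x = 5: f ≡ 0 at y ∈ {3}; g ≡ 0 at y ∈ {6}; common: ∅.
  x = 6: f ≡ 0 at y ∈ {0}; g ≡ 0 at y ∈ {0}; common: {0}.
Collecting: common zeros = {(6, 0)}, so the count is 1.
Comparison with the Bézout bound: 1 ≤ 1 = deg(f)·deg(g), as expected for curves with no common component (the bound is attained).


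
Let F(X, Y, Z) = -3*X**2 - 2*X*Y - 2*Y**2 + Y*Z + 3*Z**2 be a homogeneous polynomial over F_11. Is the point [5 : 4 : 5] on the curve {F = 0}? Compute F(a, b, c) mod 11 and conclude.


F(5,4,5) ≡ 3 (mod 11); P is NOT on the curve.

Evaluate F(5, 4, 5) term-by-term (mod 11).
  -3*X**2 ↦ -3·25·1·1 = -75
  -2*X*Y ↦ -2·5·4·1 = -40
  -2*Y**2 ↦ -2·1·16·1 = -32
  Y*Z ↦ 1·1·4·5 = 20
  3*Z**2 ↦ 3·1·1·25 = 75
Sum: F(5, 4, 5) = (-75) + (-40) + (-32) + (20) + (75) = -52.
Reducing mod 11: -52 ≡ 3 (mod 11).
Since F(a, b, c) ≡ 3 ≠ 0 (mod 11), P does NOT lie on the curve.


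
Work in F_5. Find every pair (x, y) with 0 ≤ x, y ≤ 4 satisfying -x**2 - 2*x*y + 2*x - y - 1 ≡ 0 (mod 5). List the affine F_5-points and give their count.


Affine F_5-points: {(0, 4), (1, 0), (3, 3), (4, 4)}; count = 4.

For each of the 25 pairs (x, y) ∈ F_5², evaluate f(x, y) mod 5. Record the zeros.
  x = 0: [0↦4, 1↦3, 2↦2, 3↦1, 4↦0]  zeros at y ∈ {4}
  x = 1: [0↦0, 1↦2, 2↦4, 3↦1, 4↦3]  zeros at y ∈ {0}
  x = 2: [0↦4, 1↦4, 2↦4, 3↦4, 4↦4]  zeros at y ∈ ∅
  x = 3: [0↦1, 1↦4, 2↦2, 3↦0, 4↦3]  zeros at y ∈ {3}
  x = 4: [0↦1, 1↦2, 2↦3, 3↦4, 4↦0]  zeros at y ∈ {4}
Collecting zeros: affine points = {(0, 4), (1, 0), (3, 3), (4, 4)}.
Total count |C(F_5)_aff| = 4.


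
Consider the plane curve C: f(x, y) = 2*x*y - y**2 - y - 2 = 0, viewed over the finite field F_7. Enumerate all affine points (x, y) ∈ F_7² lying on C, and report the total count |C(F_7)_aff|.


Affine F_7-points: {(0, 3), (1, 4), (2, 1), (2, 2), (6, 5), (6, 6)}; count = 6.

For each of the 49 pairs (x, y) ∈ F_7², evaluate f(x, y) mod 7. Record the zeros.
  x = 0: [0↦5, 1↦3, 2↦6, 3↦0, 4↦6, 5↦3, 6↦5]  zeros at y ∈ {3}
  x = 1: [0↦5, 1↦5, 2↦3, 3↦6, 4↦0, 5↦6, 6↦3]  zeros at y ∈ {4}
  x = 2: [0↦5, 1↦0, 2↦0, 3↦5, 4↦1, 5↦2, 6↦1]  zeros at y ∈ {1, 2}
  x = 3: [0↦5, 1↦2, 2↦4, 3↦4, 4↦2, 5↦5, 6↦6]  zeros at y ∈ ∅
  x = 4: [0↦5, 1↦4, 2↦1, 3↦3, 4↦3, 5↦1, 6↦4]  zeros at y ∈ ∅
  x = 5: [0↦5, 1↦6, 2↦5, 3↦2, 4↦4, 5↦4, 6↦2]  zeros at y ∈ ∅
  x = 6: [0↦5, 1↦1, 2↦2, 3↦1, 4↦5, 5↦0, 6↦0]  zeros at y ∈ {5, 6}
Collecting zeros: affine points = {(0, 3), (1, 4), (2, 1), (2, 2), (6, 5), (6, 6)}.
Total count |C(F_7)_aff| = 6.


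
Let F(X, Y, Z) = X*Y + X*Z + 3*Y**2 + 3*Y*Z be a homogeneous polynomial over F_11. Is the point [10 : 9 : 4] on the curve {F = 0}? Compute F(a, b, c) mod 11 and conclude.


F(10,9,4) ≡ 8 (mod 11); P is NOT on the curve.

Evaluate F(10, 9, 4) term-by-term (mod 11).
  X*Y ↦ 1·10·9·1 = 90
  X*Z ↦ 1·10·1·4 = 40
  3*Y**2 ↦ 3·1·81·1 = 243
  3*Y*Z ↦ 3·1·9·4 = 108
Sum: F(10, 9, 4) = (90) + (40) + (243) + (108) = 481.
Reducing mod 11: 481 ≡ 8 (mod 11).
Since F(a, b, c) ≡ 8 ≠ 0 (mod 11), P does NOT lie on the curve.


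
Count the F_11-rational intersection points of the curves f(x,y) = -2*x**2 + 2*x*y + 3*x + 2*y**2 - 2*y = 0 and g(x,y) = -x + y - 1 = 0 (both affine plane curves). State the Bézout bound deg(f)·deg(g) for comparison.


Common zeros: {(0, 1), (2, 3)}; count = 2; Bézout bound = 2.

deg(f) = 2, deg(g) = 1, so Bézout bound = 2.
Scan x ∈ F_11. For each x, list the y ∈ F_11 with f(x, y) ≡ 0 and those with g(x, y) ≡ 0 (mod 11); the common zeros in that column are the intersection.
  x = 0: f ≡ 0 at y ∈ {0, 1}; g ≡ 0 at y ∈ {1}; common: {1}.
  x = 1: f ≡ 0 at y ∈ {4, 7}; g ≡ 0 at y ∈ {2}; common: ∅.
  x = 2: f ≡ 0 at y ∈ {3, 7}; g ≡ 0 at y ∈ {3}; common: {3}.
  x = 3: f ≡ 0 at y ∈ {10}; g ≡ 0 at y ∈ {4}; common: ∅.
  x = 4: f ≡ 0 at y ∈ {2, 6}; g ≡ 0 at y ∈ {5}; common: ∅.
  x = 5: f ≡ 0 at y ∈ {2, 5}; g ≡ 0 at y ∈ {6}; common: ∅.
  x = 6: f ≡ 0 at y ∈ {8, 9}; g ≡ 0 at y ∈ {7}; common: ∅.
  x = 7: f ≡ 0 at y ∈ {0, 5}; g ≡ 0 at y ∈ {8}; common: ∅.
  x = 8: f ≡ 0 at y ∈ {1, 3}; g ≡ 0 at y ∈ {9}; common: ∅.
  x = 9: f ≡ 0 at y ∈ {6, 8}; g ≡ 0 at y ∈ {10}; common: ∅.
  x = 10: f ≡ 0 at y ∈ {4, 9}; g ≡ 0 at y ∈ {0}; common: ∅.
Collecting: common zeros = {(0, 1), (2, 3)}, so the count is 2.
Comparison with the Bézout bound: 2 ≤ 2 = deg(f)·deg(g), as expected for curves with no common component (the bound is attained).


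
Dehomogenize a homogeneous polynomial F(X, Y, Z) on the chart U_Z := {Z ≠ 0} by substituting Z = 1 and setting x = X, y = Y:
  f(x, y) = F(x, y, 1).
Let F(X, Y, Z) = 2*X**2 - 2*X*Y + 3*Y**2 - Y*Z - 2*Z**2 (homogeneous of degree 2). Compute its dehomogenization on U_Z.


f(x, y) = 2*x**2 - 2*x*y + 3*y**2 - y - 2

On U_Z we set Z = 1. Each monomial c·X^i·Y^j·Z^k in F becomes c·x^i·y^j·1^k = c·x^i·y^j.
Substituting Z = 1: F(X, Y, 1) = 2*x**2 - 2*x*y + 3*y**2 - y - 2.
Note: deg(f) ≤ deg(F) = 2; strict inequality happens when F is divisible by Z (lost terms).


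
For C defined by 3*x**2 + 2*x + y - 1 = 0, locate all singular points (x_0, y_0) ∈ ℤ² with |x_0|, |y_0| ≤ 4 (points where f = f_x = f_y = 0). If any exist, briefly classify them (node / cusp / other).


No singular points in the scanned grid; C is smooth there.

Compute partial derivatives:
  f_x = 6*x + 2.
  f_y = 1.
f_y = 1 is a nonzero constant, so f_y never vanishes: no point (x, y) can satisfy f = f_x = f_y = 0. In particular no (x, y) ∈ {−4, ..., 4}² is singular; the curve is smooth.


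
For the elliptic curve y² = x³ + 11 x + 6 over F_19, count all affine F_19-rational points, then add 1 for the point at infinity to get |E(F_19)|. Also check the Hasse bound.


Affine points = {(0, 5), (0, 14), (2, 6), (2, 13), (3, 3), (3, 16), (4, 0), (8, 6), (8, 13), (9, 6), (9, 13), (12, 2), (12, 17), (13, 3), (13, 16), (14, 4), (14, 15)}; affine count = 17; |E(F_19)| = 18.

Discriminant check: Δ ∝ 4a³ + 27b² = 4·11³ + 27·6² = 4·1331 + 27·36 ≡ 7 (mod 19). Nonzero ⇒ E is nonsingular.
For each x ∈ F_19, compute rhs = x³ + 11·x + 6 mod 19, then count y ∈ F_19 with y² ≡ rhs.
  x = 0: rhs = 6, matching y values: 5, 14 (2 points).
  x = 1: rhs = 18, matching y values: none (0 points).
  x = 2: rhs = 17, matching y values: 6, 13 (2 points).
  x = 3: rhs = 9, matching y values: 3, 16 (2 points).
  x = 4: rhs = 0, matching y values: 0 (1 points).
  x = 5: rhs = 15, matching y values: none (0 points).
  x = 6: rhs = 3, matching y values: none (0 points).
  x = 7: rhs = 8, matching y values: none (0 points).
  x = 8: rhs = 17, matching y values: 6, 13 (2 points).
  x = 9: rhs = 17, matching y values: 6, 13 (2 points).
  x = 10: rhs = 14, matching y values: none (0 points).
  x = 11: rhs = 14, matching y values: none (0 points).
  x = 12: rhs = 4, matching y values: 2, 17 (2 points).
  x = 13: rhs = 9, matching y values: 3, 16 (2 points).
  x = 14: rhs = 16, matching y values: 4, 15 (2 points).
  x = 15: rhs = 12, matching y values: none (0 points).
  x = 16: rhs = 3, matching y values: none (0 points).
  x = 17: rhs = 14, matching y values: none (0 points).
  x = 18: rhs = 13, matching y values: none (0 points).
Total affine count: 17.
Full point count |E(F_19)| = 17 + 1 = 18.
Hasse bound: |18 − (19+1)| = |-2| = 2 ≤ 2√19 ≈ 8.7178 ✓.


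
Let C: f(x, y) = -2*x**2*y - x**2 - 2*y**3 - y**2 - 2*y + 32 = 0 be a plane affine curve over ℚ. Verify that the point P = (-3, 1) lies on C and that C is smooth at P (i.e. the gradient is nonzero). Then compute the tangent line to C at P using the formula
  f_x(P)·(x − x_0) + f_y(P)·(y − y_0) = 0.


Tangent line at P: 18*x - 28*y + 82 = 0.

Step 1: f(-3, 1) = 0, so P lies on C.
Step 2: partial derivatives
  f_x(x, y) = -4*x*y - 2*x, f_y(x, y) = -2*x**2 - 6*y**2 - 2*y - 2.
  f_x(P) = 18, f_y(P) = -28 (gradient nonzero, so P is smooth).
Step 3: tangent line at P: 18·(x − -3) + -28·(y − 1) = 0.
Expanding: 18*x - 28*y + 82 = 0.


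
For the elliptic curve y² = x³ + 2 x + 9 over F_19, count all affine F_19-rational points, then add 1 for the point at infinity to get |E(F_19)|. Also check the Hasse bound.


Affine points = {(0, 3), (0, 16), (3, 2), (3, 17), (4, 9), (4, 10), (5, 7), (5, 12), (6, 3), (6, 16), (7, 9), (7, 10), (8, 9), (8, 10), (13, 3), (13, 16), (14, 8), (14, 11), (17, 4), (17, 15), (18, 5), (18, 14)}; affine count = 22; |E(F_19)| = 23.

Discriminant check: Δ ∝ 4a³ + 27b² = 4·2³ + 27·9² = 4·8 + 27·81 ≡ 15 (mod 19). Nonzero ⇒ E is nonsingular.
For each x ∈ F_19, compute rhs = x³ + 2·x + 9 mod 19, then count y ∈ F_19 with y² ≡ rhs.
  x = 0: rhs = 9, matching y values: 3, 16 (2 points).
  x = 1: rhs = 12, matching y values: none (0 points).
  x = 2: rhs = 2, matching y values: none (0 points).
  x = 3: rhs = 4, matching y values: 2, 17 (2 points).
  x = 4: rhs = 5, matching y values: 9, 10 (2 points).
  x = 5: rhs = 11, matching y values: 7, 12 (2 points).
  x = 6: rhs = 9, matching y values: 3, 16 (2 points).
  x = 7: rhs = 5, matching y values: 9, 10 (2 points).
  x = 8: rhs = 5, matching y values: 9, 10 (2 points).
  x = 9: rhs = 15, matching y values: none (0 points).
  x = 10: rhs = 3, matching y values: none (0 points).
  x = 11: rhs = 13, matching y values: none (0 points).
  x = 12: rhs = 13, matching y values: none (0 points).
  x = 13: rhs = 9, matching y values: 3, 16 (2 points).
  x = 14: rhs = 7, matching y values: 8, 11 (2 points).
  x = 15: rhs = 13, matching y values: none (0 points).
  x = 16: rhs = 14, matching y values: none (0 points).
  x = 17: rhs = 16, matching y values: 4, 15 (2 points).
  x = 18: rhs = 6, matching y values: 5, 14 (2 points).
Total affine count: 22.
Full point count |E(F_19)| = 22 + 1 = 23.
Hasse bound: |23 − (19+1)| = |3| = 3 ≤ 2√19 ≈ 8.7178 ✓.


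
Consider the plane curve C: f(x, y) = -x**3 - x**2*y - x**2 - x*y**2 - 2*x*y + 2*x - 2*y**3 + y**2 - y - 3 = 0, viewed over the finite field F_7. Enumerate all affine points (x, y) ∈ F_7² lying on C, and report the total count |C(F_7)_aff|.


Affine F_7-points: {(0, 4), (1, 4), (1, 5), (2, 2), (3, 5), (4, 1), (4, 3), (4, 5)}; count = 8.

For each of the 49 pairs (x, y) ∈ F_7², evaluate f(x, y) mod 7. Record the zeros.
  x = 0: [0↦4, 1↦2, 2↦4, 3↦5, 4↦0, 5↦5, 6↦1]  zeros at y ∈ {4}
  x = 1: [0↦4, 1↦5, 2↦1, 3↦1, 4↦0, 5↦0, 6↦3]  zeros at y ∈ {4, 5}
  x = 2: [0↦3, 1↦5, 2↦0, 3↦4, 4↦5, 5↦5, 6↦6]  zeros at y ∈ {2}
  x = 3: [0↦2, 1↦3, 2↦2, 3↦1, 4↦2, 5↦0, 6↦4]  zeros at y ∈ {5}
  x = 4: [0↦2, 1↦0, 2↦1, 3↦0, 4↦6, 5↦0, 6↦5]  zeros at y ∈ {1, 3, 5}
  x = 5: [0↦4, 1↦4, 2↦5, 3↦2, 4↦4, 5↦6, 6↦3]  zeros at y ∈ ∅
  x = 6: [0↦2, 1↦2, 2↦1, 3↦1, 4↦4, 5↦5, 6↦6]  zeros at y ∈ ∅
Collecting zeros: affine points = {(0, 4), (1, 4), (1, 5), (2, 2), (3, 5), (4, 1), (4, 3), (4, 5)}.
Total count |C(F_7)_aff| = 8.


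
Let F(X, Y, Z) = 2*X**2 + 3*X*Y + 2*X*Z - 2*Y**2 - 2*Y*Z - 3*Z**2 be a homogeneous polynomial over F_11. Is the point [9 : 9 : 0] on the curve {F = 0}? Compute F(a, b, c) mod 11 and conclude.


F(9,9,0) ≡ 1 (mod 11); P is NOT on the curve.

Evaluate F(9, 9, 0) term-by-term (mod 11).
  2*X**2 ↦ 2·81·1·1 = 162
  3*X*Y ↦ 3·9·9·1 = 243
  2*X*Z ↦ 2·9·1·0 = 0
  -2*Y**2 ↦ -2·1·81·1 = -162
  -2*Y*Z ↦ -2·1·9·0 = 0
  -3*Z**2 ↦ -3·1·1·0 = 0
Sum: F(9, 9, 0) = (162) + (243) + (0) + (-162) + (0) + (0) = 243.
Reducing mod 11: 243 ≡ 1 (mod 11).
Since F(a, b, c) ≡ 1 ≠ 0 (mod 11), P does NOT lie on the curve.


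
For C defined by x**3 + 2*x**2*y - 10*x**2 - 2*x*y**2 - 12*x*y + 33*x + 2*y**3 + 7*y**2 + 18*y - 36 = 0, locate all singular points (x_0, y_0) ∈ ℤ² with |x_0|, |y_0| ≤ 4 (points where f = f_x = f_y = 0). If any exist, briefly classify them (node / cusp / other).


Singular points: {(3, 0)}; classification: node.

Compute partial derivatives:
  f_x = 3*x**2 + 4*x*y - 20*x - 2*y**2 - 12*y + 33.
  f_y = 2*x**2 - 4*x*y - 12*x + 6*y**2 + 14*y + 18.
Scan x_0 ∈ {−4, ..., 4}. For each x_0, f_y(x_0, y) is a polynomial in y; find its integer roots y ∈ {−4, ..., 4}, then test f_x and f at those candidates.
  x = -4: f_y(-4, y) = 6*y**2 + 30*y + 98; no integer root y with |y| ≤ 4.
  x = -3: f_y(-3, y) = 6*y**2 + 26*y + 72; no integer root y with |y| ≤ 4.
  x = -2: f_y(-2, y) = 6*y**2 + 22*y + 50; no integer root y with |y| ≤ 4.
  x = -1: f_y(-1, y) = 6*y**2 + 18*y + 32; no integer root y with |y| ≤ 4.
  x = 0: f_y(0, y) = 6*y**2 + 14*y + 18; no integer root y with |y| ≤ 4.
  x = 1: f_y(1, y) = 6*y**2 + 10*y + 8; no integer root y with |y| ≤ 4.
  x = 2: f_y(2, y) = 6*y**2 + 6*y + 2; no integer root y with |y| ≤ 4.
  x = 3: f_y(3, y) = 6*y**2 + 2*y; vanishes at y ∈ {0}. (3, 0): f_x = 0, f = 0 — SINGULAR.
  x = 4: f_y(4, y) = 6*y**2 - 2*y + 2; no integer root y with |y| ≤ 4.
Only singular point on the grid: (3, 0).
Classify: substitute x = 3 + u, y = 0 + v and expand: f = u**3 + 2*u**2*v - u**2 - 2*u*v**2 + 2*v**3 + v**2.
No constant or linear terms (consistent with a singular point). Quadratic part: -u**2 + v**2. Cubic part: u**3 + 2*u**2*v - 2*u*v**2 + 2*v**3.
The quadratic part v**2 - u**2 = (v − u)(v + u) splits into two distinct linear factors, so there are two distinct tangent lines y − 0 = ±(x − 3) — this is a node (ordinary double point).
Classification: node.
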